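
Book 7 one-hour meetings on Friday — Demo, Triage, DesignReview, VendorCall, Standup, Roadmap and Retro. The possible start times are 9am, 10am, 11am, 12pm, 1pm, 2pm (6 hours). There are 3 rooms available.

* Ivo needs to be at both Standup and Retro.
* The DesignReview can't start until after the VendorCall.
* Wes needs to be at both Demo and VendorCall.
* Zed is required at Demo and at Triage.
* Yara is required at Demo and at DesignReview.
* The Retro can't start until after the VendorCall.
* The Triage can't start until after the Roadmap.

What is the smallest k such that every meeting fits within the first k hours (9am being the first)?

The precedence chain requires at least 2 distinct hours.
With at most 3 per hour and 7 meetings, at least 3 hours are needed.
3 works (last occupied hour: 11am): for example Retro -> 10am, Triage -> 10am, VendorCall -> 9am, Standup -> 9am, DesignReview -> 10am, Roadmap -> 9am, Demo -> 11am.

3 hours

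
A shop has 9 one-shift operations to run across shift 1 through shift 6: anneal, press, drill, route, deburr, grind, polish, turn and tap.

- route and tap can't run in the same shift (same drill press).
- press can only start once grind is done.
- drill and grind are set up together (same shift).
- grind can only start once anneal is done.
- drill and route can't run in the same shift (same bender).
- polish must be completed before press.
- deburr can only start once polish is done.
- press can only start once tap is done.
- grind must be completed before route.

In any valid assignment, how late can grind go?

shift 5

Precedence pushes grind to at least shift 2; downstream work caps grind at shift 5.
grind at shift 5 is achievable: polish in shift 1, turn in shift 1, grind in shift 5, tap in shift 1, press in shift 6, drill in shift 5, route in shift 6, anneal in shift 1, deburr in shift 2.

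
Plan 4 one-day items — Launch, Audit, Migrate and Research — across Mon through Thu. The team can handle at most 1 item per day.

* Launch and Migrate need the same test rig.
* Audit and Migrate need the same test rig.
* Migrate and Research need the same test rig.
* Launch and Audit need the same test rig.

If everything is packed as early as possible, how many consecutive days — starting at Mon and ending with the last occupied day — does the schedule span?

4 days

With at most 1 per day and 4 work items, at least 4 days are needed.
4 works (last occupied day: Thu): for example Audit -> Tue, Migrate -> Wed, Research -> Thu, Launch -> Mon.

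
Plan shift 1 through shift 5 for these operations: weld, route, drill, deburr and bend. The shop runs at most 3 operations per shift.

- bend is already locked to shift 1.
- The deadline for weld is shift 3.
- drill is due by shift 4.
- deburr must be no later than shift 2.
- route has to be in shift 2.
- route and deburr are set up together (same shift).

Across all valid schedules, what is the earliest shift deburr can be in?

shift 2

Deburr must be in the same shift as route, which can't be before shift 2, so deburr is at least shift 2; deburr's own window allows nothing later than shift 2.
deburr at shift 2 is achievable: drill=shift 1; bend=shift 1; deburr=shift 2; weld=shift 1; route=shift 2.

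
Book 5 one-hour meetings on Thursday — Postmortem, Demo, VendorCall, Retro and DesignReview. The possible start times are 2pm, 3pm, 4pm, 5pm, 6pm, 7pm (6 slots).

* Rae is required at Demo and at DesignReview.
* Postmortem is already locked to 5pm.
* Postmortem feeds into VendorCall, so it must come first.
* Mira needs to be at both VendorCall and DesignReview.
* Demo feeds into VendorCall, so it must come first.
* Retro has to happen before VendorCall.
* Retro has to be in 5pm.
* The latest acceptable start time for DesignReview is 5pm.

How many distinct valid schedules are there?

28

Splitting on Demo: it can be 2pm (6), 3pm (6), 4pm (6), 5pm (6), 6pm (4). Listing each branch's schedules as (Postmortem, VendorCall, Retro, DesignReview):
Demo=2pm: (5pm,6pm,5pm,3pm) (5pm,6pm,5pm,4pm) (5pm,6pm,5pm,5pm) (5pm,7pm,5pm,3pm) (5pm,7pm,5pm,4pm) (5pm,7pm,5pm,5pm) — 6.
Demo=3pm: (5pm,6pm,5pm,2pm) (5pm,6pm,5pm,4pm) (5pm,6pm,5pm,5pm) (5pm,7pm,5pm,2pm) (5pm,7pm,5pm,4pm) (5pm,7pm,5pm,5pm) — 6.
Demo=4pm: (5pm,6pm,5pm,2pm) (5pm,6pm,5pm,3pm) (5pm,6pm,5pm,5pm) (5pm,7pm,5pm,2pm) (5pm,7pm,5pm,3pm) (5pm,7pm,5pm,5pm) — 6.
Demo=5pm: (5pm,6pm,5pm,2pm) (5pm,6pm,5pm,3pm) (5pm,6pm,5pm,4pm) (5pm,7pm,5pm,2pm) (5pm,7pm,5pm,3pm) (5pm,7pm,5pm,4pm) — 6.
Demo=6pm: (5pm,7pm,5pm,2pm) (5pm,7pm,5pm,3pm) (5pm,7pm,5pm,4pm) (5pm,7pm,5pm,5pm) — 4.
Summing: 6 + 6 + 6 + 6 + 4 = 28.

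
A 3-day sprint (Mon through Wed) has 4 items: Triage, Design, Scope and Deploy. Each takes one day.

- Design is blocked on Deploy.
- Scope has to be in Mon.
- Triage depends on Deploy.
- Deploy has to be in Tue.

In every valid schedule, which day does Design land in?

Wed

Precedence pushes Design to at least Wed.
So Design is pinned to Wed.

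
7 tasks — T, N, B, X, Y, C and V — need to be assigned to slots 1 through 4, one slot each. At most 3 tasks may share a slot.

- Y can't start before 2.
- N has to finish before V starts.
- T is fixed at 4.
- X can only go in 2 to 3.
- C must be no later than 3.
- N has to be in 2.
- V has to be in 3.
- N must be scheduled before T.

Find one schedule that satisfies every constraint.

Y in 2, B in 1, N in 2, V in 3, X in 2, C in 1, T in 4

Checking: N(2) before V(3); N(2) before T(4); X=2 in [2,3]; C=1 in [1,3]; V=3 in [3,3]; N=2 in [2,2]; T=4 in [4,4]; Y=2 in [2,4]; max 3 per slot (cap 3).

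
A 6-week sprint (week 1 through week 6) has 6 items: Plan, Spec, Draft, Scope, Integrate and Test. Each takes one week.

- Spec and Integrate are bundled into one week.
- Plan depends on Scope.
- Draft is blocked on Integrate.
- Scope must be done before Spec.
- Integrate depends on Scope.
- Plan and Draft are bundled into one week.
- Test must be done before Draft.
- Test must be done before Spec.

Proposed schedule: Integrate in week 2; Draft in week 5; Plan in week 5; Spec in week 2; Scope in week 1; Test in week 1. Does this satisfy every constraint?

Test must be done before Draft — holds.
Plan and Draft are bundled into one week — holds.
Scope must be done before Spec — holds.
Integrate depends on Scope — holds.
Draft is blocked on Integrate — holds.
Plan depends on Scope — holds.
Test must be done before Spec — holds.
Spec and Integrate are bundled into one week — holds.

Yes, all constraints hold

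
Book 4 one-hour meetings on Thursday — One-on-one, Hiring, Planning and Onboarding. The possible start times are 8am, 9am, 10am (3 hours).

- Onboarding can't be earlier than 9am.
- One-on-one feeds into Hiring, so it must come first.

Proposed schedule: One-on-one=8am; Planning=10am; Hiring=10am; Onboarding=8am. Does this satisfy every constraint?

Invalid. Onboarding can't be earlier than 9am.

One-on-one feeds into Hiring, so it must come first — holds.
Onboarding can't be earlier than 9am — violated.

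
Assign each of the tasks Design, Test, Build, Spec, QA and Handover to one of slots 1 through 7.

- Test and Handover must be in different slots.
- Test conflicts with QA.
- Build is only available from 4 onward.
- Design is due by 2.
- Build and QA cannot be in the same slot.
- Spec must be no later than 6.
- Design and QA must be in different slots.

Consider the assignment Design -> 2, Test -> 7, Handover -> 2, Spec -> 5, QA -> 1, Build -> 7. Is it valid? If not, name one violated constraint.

Test conflicts with QA — holds.
Build and QA cannot be in the same slot — holds.
Design and QA must be in different slots — holds.
Build is only available from 4 onward — holds.
Spec must be no later than 6 — holds.
Test and Handover must be in different slots — holds.
Design is due by 2 — holds.

Yes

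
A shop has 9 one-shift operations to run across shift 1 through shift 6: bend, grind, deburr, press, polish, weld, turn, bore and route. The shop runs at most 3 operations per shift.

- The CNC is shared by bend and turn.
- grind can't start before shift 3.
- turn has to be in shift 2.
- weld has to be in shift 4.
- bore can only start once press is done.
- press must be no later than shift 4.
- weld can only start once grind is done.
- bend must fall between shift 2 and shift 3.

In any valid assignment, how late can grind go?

shift 3

Grind is available from shift 3; downstream work caps grind at shift 3.
grind at shift 3 is achievable: route=shift 2, weld=shift 4, deburr=shift 1, turn=shift 2, bore=shift 2, grind=shift 3, bend=shift 3, press=shift 1, polish=shift 1.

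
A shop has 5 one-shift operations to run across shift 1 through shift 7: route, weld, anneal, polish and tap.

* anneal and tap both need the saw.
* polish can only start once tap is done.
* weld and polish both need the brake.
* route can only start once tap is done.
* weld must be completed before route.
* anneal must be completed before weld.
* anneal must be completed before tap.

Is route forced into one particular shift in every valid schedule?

route can be shift 3 (e.g. tap -> shift 2, anneal -> shift 1, route -> shift 3, polish -> shift 3, weld -> shift 2) or shift 4 (e.g. polish=shift 3; tap=shift 2; anneal=shift 1; route=shift 4; weld=shift 2).

No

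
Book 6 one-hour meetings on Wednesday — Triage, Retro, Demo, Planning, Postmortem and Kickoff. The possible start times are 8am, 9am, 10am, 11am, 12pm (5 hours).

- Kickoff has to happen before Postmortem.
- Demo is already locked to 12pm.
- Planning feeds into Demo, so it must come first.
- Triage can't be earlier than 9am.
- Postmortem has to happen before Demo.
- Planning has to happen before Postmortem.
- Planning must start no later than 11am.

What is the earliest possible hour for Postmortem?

9am

Precedence pushes Postmortem to at least 9am; downstream work caps Postmortem at 11am.
Postmortem at 9am is achievable: Demo -> 12pm; Postmortem -> 9am; Triage -> 9am; Kickoff -> 8am; Planning -> 8am; Retro -> 8am.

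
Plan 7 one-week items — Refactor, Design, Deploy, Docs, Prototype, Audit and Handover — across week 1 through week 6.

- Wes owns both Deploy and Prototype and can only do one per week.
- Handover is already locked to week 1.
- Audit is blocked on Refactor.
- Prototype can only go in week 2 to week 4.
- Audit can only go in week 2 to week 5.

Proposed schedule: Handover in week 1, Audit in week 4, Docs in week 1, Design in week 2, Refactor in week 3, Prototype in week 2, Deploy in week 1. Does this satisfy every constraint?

Audit can only go in week 2 to week 5 — holds.
Audit is blocked on Refactor — holds.
Handover is already locked to week 1 — holds.
Prototype can only go in week 2 to week 4 — holds.
Wes owns both Deploy and Prototype and can only do one per week — holds.

Yes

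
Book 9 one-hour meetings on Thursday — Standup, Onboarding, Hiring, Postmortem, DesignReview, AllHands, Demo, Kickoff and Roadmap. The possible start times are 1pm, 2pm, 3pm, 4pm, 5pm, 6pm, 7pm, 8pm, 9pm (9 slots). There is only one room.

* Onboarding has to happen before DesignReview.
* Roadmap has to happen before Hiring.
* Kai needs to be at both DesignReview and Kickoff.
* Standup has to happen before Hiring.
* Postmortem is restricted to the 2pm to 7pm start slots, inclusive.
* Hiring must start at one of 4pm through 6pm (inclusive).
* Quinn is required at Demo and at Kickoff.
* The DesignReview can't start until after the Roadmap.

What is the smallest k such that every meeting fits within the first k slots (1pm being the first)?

The precedence chain requires at least 2 distinct slots.
With at most 1 per slot and 9 meetings, at least 9 slots are needed.
Hiring can't be placed before 4pm — that is slot 4 counting from 1pm — so the schedule must run through at least 4 slots.
9 works (last occupied slot: 9pm): for example DesignReview=6pm, Kickoff=9pm, Hiring=4pm, Onboarding=5pm, Demo=8pm, Postmortem=2pm, AllHands=7pm, Standup=3pm, Roadmap=1pm.

9 slots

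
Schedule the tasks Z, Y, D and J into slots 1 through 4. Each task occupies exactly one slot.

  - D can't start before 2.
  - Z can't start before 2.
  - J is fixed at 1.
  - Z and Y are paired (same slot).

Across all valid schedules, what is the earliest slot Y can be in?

2

Y must be in the same slot as Z, which can't be before 2, so Y is at least 2.
Y at 2 is achievable: D in 2, J in 1, Y in 2, Z in 2.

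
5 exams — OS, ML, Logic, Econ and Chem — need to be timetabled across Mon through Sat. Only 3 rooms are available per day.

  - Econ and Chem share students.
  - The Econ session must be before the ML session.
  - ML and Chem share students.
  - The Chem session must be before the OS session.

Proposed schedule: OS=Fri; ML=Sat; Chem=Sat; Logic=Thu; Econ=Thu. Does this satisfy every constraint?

Invalid. ML and Chem share students.

Only 3 rooms are available per day — holds.
ML and Chem share students — violated.
The Chem session must be before the OS session — violated.
The Econ session must be before the ML session — holds.
Econ and Chem share students — holds.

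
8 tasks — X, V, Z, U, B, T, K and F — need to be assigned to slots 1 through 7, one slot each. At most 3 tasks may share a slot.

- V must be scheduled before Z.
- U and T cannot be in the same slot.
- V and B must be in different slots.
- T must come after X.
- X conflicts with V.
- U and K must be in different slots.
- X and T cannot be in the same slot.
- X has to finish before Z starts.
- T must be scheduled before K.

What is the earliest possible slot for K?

3

Precedence pushes K to at least 3.
K at 3 is achievable: U -> 1, T -> 2, X -> 1, Z -> 3, V -> 2, F -> 2, B -> 1, K -> 3.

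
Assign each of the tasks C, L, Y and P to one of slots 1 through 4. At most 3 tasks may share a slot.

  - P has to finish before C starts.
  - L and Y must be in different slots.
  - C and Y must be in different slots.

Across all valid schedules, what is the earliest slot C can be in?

2

Precedence pushes C to at least 2.
C at 2 is achievable: Y in 3, C in 2, L in 1, P in 1.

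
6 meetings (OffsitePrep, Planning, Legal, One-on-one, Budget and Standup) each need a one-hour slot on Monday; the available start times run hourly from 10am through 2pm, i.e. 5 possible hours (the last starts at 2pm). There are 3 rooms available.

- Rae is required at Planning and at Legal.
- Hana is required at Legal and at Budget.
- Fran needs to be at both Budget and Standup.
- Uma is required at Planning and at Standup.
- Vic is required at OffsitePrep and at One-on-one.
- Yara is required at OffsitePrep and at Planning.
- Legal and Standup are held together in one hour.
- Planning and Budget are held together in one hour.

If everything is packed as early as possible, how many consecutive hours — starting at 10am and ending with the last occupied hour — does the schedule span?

With at most 3 per hour and 6 meetings, at least 2 hours are needed.
2 works (last occupied hour: 11am): for example Planning=11am; Budget=11am; Standup=10am; OffsitePrep=10am; Legal=10am; One-on-one=11am.

2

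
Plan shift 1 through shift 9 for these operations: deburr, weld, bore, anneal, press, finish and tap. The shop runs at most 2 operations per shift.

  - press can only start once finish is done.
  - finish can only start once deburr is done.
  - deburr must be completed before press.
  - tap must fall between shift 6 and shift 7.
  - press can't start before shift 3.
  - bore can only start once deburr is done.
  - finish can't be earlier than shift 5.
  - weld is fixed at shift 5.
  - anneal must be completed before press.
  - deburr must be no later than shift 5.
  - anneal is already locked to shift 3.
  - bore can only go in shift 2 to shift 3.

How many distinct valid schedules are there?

60

Splitting on deburr: it can be shift 1 (40), shift 2 (20). Listing each branch's schedules as (weld, bore, anneal, press, finish, tap) by shift number:
deburr=shift 1: (5,2,3,6,5,6) (5,2,3,6,5,7) (5,2,3,7,5,6) (5,2,3,7,5,7) (5,2,3,7,6,6) (5,2,3,7,6,7) (5,2,3,8,5,6) (5,2,3,8,5,7) (5,2,3,8,6,6) (5,2,3,8,6,7) (5,2,3,8,7,6) (5,2,3,8,7,7) (5,2,3,9,5,6) (5,2,3,9,5,7) (5,2,3,9,6,6) (5,2,3,9,6,7) (5,2,3,9,7,6) (5,2,3,9,7,7) (5,2,3,9,8,6) (5,2,3,9,8,7) (5,3,3,6,5,6) (5,3,3,6,5,7) (5,3,3,7,5,6) (5,3,3,7,5,7) (5,3,3,7,6,6) (5,3,3,7,6,7) (5,3,3,8,5,6) (5,3,3,8,5,7) (5,3,3,8,6,6) (5,3,3,8,6,7) (5,3,3,8,7,6) (5,3,3,8,7,7) (5,3,3,9,5,6) (5,3,3,9,5,7) (5,3,3,9,6,6) (5,3,3,9,6,7) (5,3,3,9,7,6) (5,3,3,9,7,7) (5,3,3,9,8,6) (5,3,3,9,8,7) — 40.
deburr=shift 2: (5,3,3,6,5,6) (5,3,3,6,5,7) (5,3,3,7,5,6) (5,3,3,7,5,7) (5,3,3,7,6,6) (5,3,3,7,6,7) (5,3,3,8,5,6) (5,3,3,8,5,7) (5,3,3,8,6,6) (5,3,3,8,6,7) (5,3,3,8,7,6) (5,3,3,8,7,7) (5,3,3,9,5,6) (5,3,3,9,5,7) (5,3,3,9,6,6) (5,3,3,9,6,7) (5,3,3,9,7,6) (5,3,3,9,7,7) (5,3,3,9,8,6) (5,3,3,9,8,7) — 20.
Summing: 40 + 20 = 60.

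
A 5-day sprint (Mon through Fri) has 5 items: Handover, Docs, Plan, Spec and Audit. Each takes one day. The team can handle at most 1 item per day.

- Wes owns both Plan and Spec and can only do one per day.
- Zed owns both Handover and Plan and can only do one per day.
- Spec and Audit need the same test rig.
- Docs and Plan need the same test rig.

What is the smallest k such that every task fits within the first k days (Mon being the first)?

5

With at most 1 per day and 5 tasks, at least 5 days are needed.
5 works (last occupied day: Fri): for example Spec in Thu; Handover in Mon; Audit in Fri; Plan in Wed; Docs in Tue.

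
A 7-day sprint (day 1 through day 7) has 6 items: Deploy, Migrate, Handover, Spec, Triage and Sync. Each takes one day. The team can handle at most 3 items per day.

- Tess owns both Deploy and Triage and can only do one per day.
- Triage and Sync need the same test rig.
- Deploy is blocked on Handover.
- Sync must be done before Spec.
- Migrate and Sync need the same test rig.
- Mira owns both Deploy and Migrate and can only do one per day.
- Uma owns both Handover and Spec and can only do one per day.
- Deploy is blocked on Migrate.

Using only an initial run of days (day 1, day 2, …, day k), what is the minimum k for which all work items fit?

The precedence chain requires at least 2 distinct days.
With at most 3 per day and 6 work items, at least 2 days are needed.
Could 2 days be enough, i.e. nothing placed later than day 2? No: Spec must come after Sync (at day 1 or later) → {day 2}; Sync must come before Spec (at day 2 or earlier) → {day 1}; Deploy must come after Handover (at day 1 or later) → {day 2}; Migrate must come before Deploy (at day 2 or earlier) → {day 1}; Sync can't share with Migrate (day 1) → nothing is left.
So 2 days is not enough.
3 works (last occupied day: day 3): for example Triage=day 1; Handover=day 1; Deploy=day 2; Migrate=day 1; Sync=day 2; Spec=day 3.

3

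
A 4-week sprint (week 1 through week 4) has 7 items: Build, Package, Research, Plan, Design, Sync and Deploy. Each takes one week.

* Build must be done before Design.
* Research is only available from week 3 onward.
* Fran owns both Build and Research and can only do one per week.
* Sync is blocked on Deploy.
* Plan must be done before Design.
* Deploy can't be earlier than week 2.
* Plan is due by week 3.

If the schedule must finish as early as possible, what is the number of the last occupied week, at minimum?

The precedence chain requires at least 2 distinct weeks.
Research can't be placed before week 3, so the schedule must run through at least week 3.
3 works (last occupied week: week 3): for example Build in week 1, Design in week 2, Sync in week 3, Research in week 3, Plan in week 1, Deploy in week 2, Package in week 1.

3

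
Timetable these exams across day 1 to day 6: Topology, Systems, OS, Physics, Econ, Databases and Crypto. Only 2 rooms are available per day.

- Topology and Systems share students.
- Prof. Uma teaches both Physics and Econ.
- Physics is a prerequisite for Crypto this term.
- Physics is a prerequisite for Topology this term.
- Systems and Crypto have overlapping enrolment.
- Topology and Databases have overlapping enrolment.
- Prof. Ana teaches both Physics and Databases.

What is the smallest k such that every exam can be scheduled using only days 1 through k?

4

The precedence chain requires at least 2 distinct days.
With at most 2 per day and 7 exams, at least 4 days are needed.
4 works (last occupied day: day 4): for example OS -> day 3, Crypto -> day 2, Physics -> day 1, Econ -> day 3, Systems -> day 1, Topology -> day 2, Databases -> day 4.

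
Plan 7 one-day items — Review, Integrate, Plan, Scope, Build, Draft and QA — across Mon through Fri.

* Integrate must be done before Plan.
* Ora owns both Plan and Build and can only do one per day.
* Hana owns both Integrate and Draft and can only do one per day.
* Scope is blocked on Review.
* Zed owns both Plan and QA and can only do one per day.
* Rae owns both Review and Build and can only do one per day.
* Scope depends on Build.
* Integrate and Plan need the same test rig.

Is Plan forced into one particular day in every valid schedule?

Plan can be Tue (e.g. Draft -> Tue, Build -> Mon, Plan -> Tue, QA -> Mon, Integrate -> Mon, Review -> Tue, Scope -> Wed) or Wed (e.g. Integrate=Mon, Plan=Wed, Scope=Wed, Review=Mon, Draft=Tue, Build=Tue, QA=Mon).

No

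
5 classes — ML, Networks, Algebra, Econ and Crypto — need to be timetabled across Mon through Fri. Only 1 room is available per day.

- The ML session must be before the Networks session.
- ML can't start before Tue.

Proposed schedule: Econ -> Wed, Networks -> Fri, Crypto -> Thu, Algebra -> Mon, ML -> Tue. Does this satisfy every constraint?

Yes

Only 1 room is available per day — holds.
The ML session must be before the Networks session — holds.
ML can't start before Tue — holds.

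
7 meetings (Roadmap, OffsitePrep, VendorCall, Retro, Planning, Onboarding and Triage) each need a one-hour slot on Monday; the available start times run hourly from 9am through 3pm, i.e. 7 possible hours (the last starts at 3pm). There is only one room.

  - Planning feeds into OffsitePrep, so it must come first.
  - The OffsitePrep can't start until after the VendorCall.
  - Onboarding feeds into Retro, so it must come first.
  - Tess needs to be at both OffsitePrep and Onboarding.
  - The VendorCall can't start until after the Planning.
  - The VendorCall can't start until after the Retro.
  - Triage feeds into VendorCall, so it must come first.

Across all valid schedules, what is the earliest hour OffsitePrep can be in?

Precedence pushes OffsitePrep to at least 12pm.
OffsitePrep at 2pm is achievable: Retro=10am, OffsitePrep=2pm, Triage=12pm, Roadmap=3pm, Planning=11am, Onboarding=9am, VendorCall=1pm.
Nothing earlier works — the conflict and capacity constraints rule out every hour before 2pm.

2pm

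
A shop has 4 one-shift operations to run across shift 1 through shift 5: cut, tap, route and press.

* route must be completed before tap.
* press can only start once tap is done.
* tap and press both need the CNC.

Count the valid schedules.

Splitting on cut: it can be shift 1 (10), shift 2 (10), shift 3 (10), shift 4 (10), shift 5 (10). Listing each branch's schedules as (tap, route, press) by shift number:
cut=shift 1: (2,1,3) (2,1,4) (2,1,5) (3,1,4) (3,1,5) (3,2,4) (3,2,5) (4,1,5) (4,2,5) (4,3,5) — 10.
cut=shift 2: (2,1,3) (2,1,4) (2,1,5) (3,1,4) (3,1,5) (3,2,4) (3,2,5) (4,1,5) (4,2,5) (4,3,5) — 10.
cut=shift 3: (2,1,3) (2,1,4) (2,1,5) (3,1,4) (3,1,5) (3,2,4) (3,2,5) (4,1,5) (4,2,5) (4,3,5) — 10.
cut=shift 4: (2,1,3) (2,1,4) (2,1,5) (3,1,4) (3,1,5) (3,2,4) (3,2,5) (4,1,5) (4,2,5) (4,3,5) — 10.
cut=shift 5: (2,1,3) (2,1,4) (2,1,5) (3,1,4) (3,1,5) (3,2,4) (3,2,5) (4,1,5) (4,2,5) (4,3,5) — 10.
Summing: 10 + 10 + 10 + 10 + 10 = 50.

50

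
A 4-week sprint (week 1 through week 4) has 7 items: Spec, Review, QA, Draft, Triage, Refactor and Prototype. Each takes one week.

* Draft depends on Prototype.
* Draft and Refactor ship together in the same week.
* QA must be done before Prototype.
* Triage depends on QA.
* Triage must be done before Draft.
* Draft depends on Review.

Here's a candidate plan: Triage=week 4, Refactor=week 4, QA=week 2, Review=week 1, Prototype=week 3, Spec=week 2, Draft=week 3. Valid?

Draft and Refactor ship together in the same week — violated.
QA must be done before Prototype — holds.
Triage must be done before Draft — violated.
Draft depends on Prototype — violated.
Draft depends on Review — holds.
Triage depends on QA — holds.

No. Triage must be done before Draft is not satisfied.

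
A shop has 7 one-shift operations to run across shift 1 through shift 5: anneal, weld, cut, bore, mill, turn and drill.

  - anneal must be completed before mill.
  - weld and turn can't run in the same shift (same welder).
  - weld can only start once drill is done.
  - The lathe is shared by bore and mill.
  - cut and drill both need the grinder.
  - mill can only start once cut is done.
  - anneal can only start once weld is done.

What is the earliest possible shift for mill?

Precedence pushes mill to at least shift 4.
mill at shift 4 is achievable: bore=shift 1; anneal=shift 3; cut=shift 2; drill=shift 1; mill=shift 4; turn=shift 1; weld=shift 2.

shift 4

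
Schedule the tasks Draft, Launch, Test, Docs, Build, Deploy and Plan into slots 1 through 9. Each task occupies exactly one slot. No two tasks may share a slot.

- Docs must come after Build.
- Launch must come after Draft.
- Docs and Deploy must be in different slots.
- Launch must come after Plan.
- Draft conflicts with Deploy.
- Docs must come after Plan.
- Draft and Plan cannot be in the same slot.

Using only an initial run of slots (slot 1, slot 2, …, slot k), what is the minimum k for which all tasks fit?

The precedence chain requires at least 2 distinct slots.
With at most 1 per slot and 7 tasks, at least 7 slots are needed.
7 works (last occupied slot: 7): for example Plan=1; Deploy=7; Build=4; Launch=3; Draft=2; Docs=5; Test=6.

7 slots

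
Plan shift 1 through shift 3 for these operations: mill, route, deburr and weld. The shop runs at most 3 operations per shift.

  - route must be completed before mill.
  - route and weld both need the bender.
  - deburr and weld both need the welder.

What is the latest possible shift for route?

Downstream work caps route at shift 2.
route at shift 2 is achievable: mill in shift 3; route in shift 2; weld in shift 3; deburr in shift 1.

shift 2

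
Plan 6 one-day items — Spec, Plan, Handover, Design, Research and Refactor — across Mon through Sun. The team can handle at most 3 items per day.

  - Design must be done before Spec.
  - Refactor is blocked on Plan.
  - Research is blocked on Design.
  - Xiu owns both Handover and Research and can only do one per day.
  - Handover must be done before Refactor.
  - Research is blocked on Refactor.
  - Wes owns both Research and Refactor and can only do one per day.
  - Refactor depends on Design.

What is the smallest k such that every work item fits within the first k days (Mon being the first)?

The precedence chain requires at least 3 distinct days.
With at most 3 per day and 6 work items, at least 2 days are needed.
3 works (last occupied day: Wed): for example Research in Wed; Plan in Mon; Handover in Mon; Refactor in Tue; Spec in Tue; Design in Mon.

3 days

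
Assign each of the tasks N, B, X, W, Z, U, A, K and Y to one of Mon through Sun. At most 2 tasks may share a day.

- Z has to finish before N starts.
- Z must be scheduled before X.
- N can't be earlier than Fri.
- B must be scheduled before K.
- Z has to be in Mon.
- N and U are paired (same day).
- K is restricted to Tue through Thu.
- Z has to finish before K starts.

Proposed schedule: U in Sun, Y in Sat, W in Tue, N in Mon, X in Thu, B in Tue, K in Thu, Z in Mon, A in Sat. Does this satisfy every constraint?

No. N can't be earlier than Fri is not satisfied.

At most 2 tasks may share a day — holds.
Z has to finish before N starts — violated.
Z must be scheduled before X — holds.
Z has to finish before K starts — holds.
B must be scheduled before K — holds.
Z has to be in Mon — holds.
N can't be earlier than Fri — violated.
K is restricted to Tue through Thu — holds.
N and U are paired (same day) — violated.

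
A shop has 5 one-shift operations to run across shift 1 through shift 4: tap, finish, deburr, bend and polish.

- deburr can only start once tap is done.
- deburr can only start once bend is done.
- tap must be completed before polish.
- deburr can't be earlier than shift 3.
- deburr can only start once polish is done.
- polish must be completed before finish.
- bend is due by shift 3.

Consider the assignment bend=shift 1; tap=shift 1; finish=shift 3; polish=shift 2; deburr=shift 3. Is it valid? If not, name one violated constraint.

Yes

bend is due by shift 3 — holds.
tap must be completed before polish — holds.
deburr can't be earlier than shift 3 — holds.
polish must be completed before finish — holds.
deburr can only start once tap is done — holds.
deburr can only start once bend is done — holds.
deburr can only start once polish is done — holds.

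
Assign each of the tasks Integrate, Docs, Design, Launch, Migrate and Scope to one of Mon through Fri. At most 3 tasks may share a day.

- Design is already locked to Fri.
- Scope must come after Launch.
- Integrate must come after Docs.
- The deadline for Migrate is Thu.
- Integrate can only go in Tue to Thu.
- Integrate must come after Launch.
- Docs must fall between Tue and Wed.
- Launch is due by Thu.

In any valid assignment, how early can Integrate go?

Wed

Integrate is available from Tue; precedence pushes Integrate to at least Wed; Integrate's own window allows nothing later than Thu.
Integrate at Wed is achievable: Integrate -> Wed, Docs -> Tue, Launch -> Mon, Design -> Fri, Migrate -> Mon, Scope -> Tue.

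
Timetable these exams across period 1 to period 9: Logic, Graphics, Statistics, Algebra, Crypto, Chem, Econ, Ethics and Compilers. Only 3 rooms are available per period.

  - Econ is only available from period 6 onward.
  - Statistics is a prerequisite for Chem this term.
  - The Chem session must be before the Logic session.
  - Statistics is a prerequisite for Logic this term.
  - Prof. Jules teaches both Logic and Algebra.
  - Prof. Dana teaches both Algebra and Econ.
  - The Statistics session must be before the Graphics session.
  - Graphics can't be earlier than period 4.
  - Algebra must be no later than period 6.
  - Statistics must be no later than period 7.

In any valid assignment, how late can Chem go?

Precedence pushes Chem to at least period 2; downstream work caps Chem at period 8.
Chem at period 8 is achievable: Ethics -> period 2; Crypto -> period 1; Statistics -> period 1; Logic -> period 9; Chem -> period 8; Graphics -> period 4; Compilers -> period 2; Econ -> period 6; Algebra -> period 1.

period 8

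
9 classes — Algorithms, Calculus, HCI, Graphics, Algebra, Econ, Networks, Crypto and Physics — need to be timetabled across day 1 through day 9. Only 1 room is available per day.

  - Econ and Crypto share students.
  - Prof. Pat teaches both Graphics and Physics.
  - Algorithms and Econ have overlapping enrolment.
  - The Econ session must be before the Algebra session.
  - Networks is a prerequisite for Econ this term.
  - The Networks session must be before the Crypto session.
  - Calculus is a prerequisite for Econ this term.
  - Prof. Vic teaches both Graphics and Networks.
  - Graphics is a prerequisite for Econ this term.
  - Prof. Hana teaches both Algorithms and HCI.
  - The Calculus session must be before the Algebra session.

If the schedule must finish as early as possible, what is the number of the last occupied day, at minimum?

The precedence chain requires at least 3 distinct days.
With at most 1 per day and 9 classes, at least 9 days are needed.
9 works (last occupied day: day 9): for example Graphics -> day 3; Calculus -> day 1; Networks -> day 2; Econ -> day 4; Algorithms -> day 7; HCI -> day 8; Physics -> day 9; Algebra -> day 5; Crypto -> day 6.

9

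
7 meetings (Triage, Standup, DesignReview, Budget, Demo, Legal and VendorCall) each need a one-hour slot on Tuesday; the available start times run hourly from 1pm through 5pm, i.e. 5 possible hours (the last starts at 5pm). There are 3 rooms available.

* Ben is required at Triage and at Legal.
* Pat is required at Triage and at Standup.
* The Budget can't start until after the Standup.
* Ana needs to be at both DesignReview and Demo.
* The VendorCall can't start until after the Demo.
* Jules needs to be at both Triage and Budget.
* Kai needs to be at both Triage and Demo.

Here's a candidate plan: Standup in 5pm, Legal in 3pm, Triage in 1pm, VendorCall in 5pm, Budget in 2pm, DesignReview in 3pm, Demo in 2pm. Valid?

No — it violates: The Budget can't start until after the Standup

Jules needs to be at both Triage and Budget — holds.
The Budget can't start until after the Standup — violated.
The VendorCall can't start until after the Demo — holds.
Pat is required at Triage and at Standup — holds.
There are 3 rooms available — holds.
Kai needs to be at both Triage and Demo — holds.
Ana needs to be at both DesignReview and Demo — holds.
Ben is required at Triage and at Legal — holds.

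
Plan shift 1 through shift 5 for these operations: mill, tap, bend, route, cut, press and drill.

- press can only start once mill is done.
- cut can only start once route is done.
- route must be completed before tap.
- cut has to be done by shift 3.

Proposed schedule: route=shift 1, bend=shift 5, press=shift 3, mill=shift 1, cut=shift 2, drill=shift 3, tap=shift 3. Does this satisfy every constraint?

Yes

cut has to be done by shift 3 — holds.
cut can only start once route is done — holds.
press can only start once mill is done — holds.
route must be completed before tap — holds.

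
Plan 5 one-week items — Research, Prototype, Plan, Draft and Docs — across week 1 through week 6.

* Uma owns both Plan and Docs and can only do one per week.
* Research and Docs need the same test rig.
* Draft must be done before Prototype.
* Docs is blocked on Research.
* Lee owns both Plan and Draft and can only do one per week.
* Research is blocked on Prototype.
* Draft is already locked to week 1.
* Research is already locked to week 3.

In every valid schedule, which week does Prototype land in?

week 2

Draft is fixed at week 1 and must come before Prototype, so Prototype is at least week 2.
Research is fixed at week 3 and must come after Prototype, so Prototype is at most week 2.
So Prototype must be week 2.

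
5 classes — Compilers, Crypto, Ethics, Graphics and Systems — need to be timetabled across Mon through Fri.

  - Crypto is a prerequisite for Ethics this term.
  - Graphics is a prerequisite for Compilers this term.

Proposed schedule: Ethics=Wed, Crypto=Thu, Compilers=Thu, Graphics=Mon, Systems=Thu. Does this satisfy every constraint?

Graphics is a prerequisite for Compilers this term — holds.
Crypto is a prerequisite for Ethics this term — violated.

No. Crypto is a prerequisite for Ethics this term is not satisfied.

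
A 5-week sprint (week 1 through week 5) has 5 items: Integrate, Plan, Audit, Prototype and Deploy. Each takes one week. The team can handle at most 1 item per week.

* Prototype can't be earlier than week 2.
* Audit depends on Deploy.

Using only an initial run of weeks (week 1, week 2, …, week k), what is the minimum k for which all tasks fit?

5 weeks

The precedence chain requires at least 2 distinct weeks.
With at most 1 per week and 5 tasks, at least 5 weeks are needed.
5 works (last occupied week: week 5): for example Integrate=week 4; Prototype=week 2; Audit=week 3; Deploy=week 1; Plan=week 5.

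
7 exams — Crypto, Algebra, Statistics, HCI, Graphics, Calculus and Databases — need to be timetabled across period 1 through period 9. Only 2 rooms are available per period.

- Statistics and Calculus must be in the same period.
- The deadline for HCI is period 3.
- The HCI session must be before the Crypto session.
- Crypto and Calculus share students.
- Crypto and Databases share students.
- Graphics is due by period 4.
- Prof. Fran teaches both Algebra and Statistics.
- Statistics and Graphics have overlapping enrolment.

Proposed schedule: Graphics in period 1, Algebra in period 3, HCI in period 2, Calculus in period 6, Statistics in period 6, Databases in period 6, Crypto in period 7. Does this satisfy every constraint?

No. Only 2 rooms are available per period is not satisfied.

Statistics and Graphics have overlapping enrolment — holds.
Prof. Fran teaches both Algebra and Statistics — holds.
The HCI session must be before the Crypto session — holds.
Only 2 rooms are available per period — violated.
Crypto and Databases share students — holds.
Statistics and Calculus must be in the same period — holds.
The deadline for HCI is period 3 — holds.
Graphics is due by period 4 — holds.
Crypto and Calculus share students — holds.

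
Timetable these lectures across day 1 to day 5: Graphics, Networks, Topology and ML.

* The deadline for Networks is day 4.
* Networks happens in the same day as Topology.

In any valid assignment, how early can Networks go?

day 1

Networks's own window allows nothing later than day 4.
Networks at day 1 is achievable: Topology=day 1; Networks=day 1; Graphics=day 1; ML=day 1.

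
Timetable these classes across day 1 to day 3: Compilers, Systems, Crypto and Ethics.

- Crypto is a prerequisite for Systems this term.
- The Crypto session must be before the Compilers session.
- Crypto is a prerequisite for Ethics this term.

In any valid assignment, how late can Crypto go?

day 2

Downstream work caps Crypto at day 2.
Crypto at day 2 is achievable: Compilers=day 3; Systems=day 3; Crypto=day 2; Ethics=day 3.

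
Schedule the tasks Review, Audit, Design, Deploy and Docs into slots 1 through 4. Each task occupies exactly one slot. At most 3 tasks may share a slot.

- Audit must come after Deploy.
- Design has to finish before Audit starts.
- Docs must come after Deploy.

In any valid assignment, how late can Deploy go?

Downstream work caps Deploy at 3.
Deploy at 3 is achievable: Design=1, Audit=4, Docs=4, Deploy=3, Review=1.

3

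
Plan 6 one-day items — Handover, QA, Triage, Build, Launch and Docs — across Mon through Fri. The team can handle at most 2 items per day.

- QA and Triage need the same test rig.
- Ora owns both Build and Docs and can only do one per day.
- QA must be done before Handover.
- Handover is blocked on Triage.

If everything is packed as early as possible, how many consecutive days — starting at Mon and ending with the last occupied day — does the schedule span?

3

The precedence chain requires at least 2 distinct days.
With at most 2 per day and 6 tasks, at least 3 days are needed.
3 works (last occupied day: Wed): for example Handover=Wed; Docs=Wed; Build=Mon; Triage=Tue; QA=Mon; Launch=Tue.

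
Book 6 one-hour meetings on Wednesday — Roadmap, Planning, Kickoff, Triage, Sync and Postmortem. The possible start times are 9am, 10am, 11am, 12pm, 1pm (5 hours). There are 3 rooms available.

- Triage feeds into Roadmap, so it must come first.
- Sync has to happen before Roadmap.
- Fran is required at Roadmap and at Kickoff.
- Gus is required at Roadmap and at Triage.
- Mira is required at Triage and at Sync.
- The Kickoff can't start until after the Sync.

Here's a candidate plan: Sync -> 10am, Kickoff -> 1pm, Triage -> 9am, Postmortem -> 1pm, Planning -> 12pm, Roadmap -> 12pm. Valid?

There are 3 rooms available — holds.
Triage feeds into Roadmap, so it must come first — holds.
The Kickoff can't start until after the Sync — holds.
Fran is required at Roadmap and at Kickoff — holds.
Sync has to happen before Roadmap — holds.
Mira is required at Triage and at Sync — holds.
Gus is required at Roadmap and at Triage — holds.

Valid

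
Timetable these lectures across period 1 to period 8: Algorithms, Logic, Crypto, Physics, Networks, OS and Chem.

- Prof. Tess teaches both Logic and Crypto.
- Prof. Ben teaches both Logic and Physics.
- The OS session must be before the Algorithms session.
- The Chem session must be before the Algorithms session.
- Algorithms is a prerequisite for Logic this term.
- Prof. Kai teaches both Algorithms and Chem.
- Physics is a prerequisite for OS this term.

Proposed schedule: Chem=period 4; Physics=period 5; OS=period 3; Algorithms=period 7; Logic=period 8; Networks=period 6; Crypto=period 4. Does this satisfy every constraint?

No — it violates: Physics is a prerequisite for OS this term

Physics is a prerequisite for OS this term — violated.
The Chem session must be before the Algorithms session — holds.
Prof. Ben teaches both Logic and Physics — holds.
Prof. Tess teaches both Logic and Crypto — holds.
Algorithms is a prerequisite for Logic this term — holds.
The OS session must be before the Algorithms session — holds.
Prof. Kai teaches both Algorithms and Chem — holds.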